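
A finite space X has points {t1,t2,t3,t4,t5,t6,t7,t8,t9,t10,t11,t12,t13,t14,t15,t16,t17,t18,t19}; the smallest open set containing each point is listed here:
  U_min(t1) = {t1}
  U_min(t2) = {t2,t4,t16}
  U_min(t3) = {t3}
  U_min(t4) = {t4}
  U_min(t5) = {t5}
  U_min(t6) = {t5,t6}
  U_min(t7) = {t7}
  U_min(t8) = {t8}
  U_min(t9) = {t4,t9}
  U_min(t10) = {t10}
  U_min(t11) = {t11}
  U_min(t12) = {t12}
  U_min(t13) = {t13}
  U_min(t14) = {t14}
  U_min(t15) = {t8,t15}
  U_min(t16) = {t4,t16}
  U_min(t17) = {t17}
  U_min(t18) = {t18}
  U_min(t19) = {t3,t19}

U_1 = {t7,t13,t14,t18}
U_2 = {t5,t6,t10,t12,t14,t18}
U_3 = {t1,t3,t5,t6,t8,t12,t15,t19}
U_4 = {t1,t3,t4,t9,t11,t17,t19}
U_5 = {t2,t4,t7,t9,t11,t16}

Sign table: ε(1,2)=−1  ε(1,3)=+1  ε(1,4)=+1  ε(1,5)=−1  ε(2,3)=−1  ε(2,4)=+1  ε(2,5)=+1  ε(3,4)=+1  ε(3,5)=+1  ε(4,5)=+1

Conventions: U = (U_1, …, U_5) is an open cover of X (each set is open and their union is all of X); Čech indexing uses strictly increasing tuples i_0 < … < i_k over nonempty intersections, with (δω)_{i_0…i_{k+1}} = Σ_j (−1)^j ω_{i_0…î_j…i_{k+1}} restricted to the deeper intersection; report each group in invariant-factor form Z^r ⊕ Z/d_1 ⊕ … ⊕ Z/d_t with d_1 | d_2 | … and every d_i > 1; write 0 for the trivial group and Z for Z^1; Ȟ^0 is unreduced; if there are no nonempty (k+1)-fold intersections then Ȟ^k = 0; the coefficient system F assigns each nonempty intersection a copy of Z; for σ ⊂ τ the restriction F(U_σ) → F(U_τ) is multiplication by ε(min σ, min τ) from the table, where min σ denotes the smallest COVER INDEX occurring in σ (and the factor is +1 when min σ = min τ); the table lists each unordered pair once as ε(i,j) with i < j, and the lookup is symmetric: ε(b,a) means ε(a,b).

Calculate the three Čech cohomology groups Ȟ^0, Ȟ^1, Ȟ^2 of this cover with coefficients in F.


intersection data:
  U12={t14,t18} U15={t7} U23={t5,t6,t12} U34={t1,t3,t19} U45={t4,t9,t11}
C dims 5,5; δ0: rk 5, SNF 1^4·2
Ȟ^0 = (5 − 5) − 0 = 0, so Ȟ^0 ≅ 0
Ȟ^1 = (5 − 0) − 5 = 0 plus torsion [2], so Ȟ^1 ≅ Z/2
Ȟ^2 = (0 − 0) − 0 = 0, so Ȟ^2 ≅ 0

Ȟ^0 ≅ 0; Ȟ^1 ≅ Z/2; Ȟ^2 ≅ 0


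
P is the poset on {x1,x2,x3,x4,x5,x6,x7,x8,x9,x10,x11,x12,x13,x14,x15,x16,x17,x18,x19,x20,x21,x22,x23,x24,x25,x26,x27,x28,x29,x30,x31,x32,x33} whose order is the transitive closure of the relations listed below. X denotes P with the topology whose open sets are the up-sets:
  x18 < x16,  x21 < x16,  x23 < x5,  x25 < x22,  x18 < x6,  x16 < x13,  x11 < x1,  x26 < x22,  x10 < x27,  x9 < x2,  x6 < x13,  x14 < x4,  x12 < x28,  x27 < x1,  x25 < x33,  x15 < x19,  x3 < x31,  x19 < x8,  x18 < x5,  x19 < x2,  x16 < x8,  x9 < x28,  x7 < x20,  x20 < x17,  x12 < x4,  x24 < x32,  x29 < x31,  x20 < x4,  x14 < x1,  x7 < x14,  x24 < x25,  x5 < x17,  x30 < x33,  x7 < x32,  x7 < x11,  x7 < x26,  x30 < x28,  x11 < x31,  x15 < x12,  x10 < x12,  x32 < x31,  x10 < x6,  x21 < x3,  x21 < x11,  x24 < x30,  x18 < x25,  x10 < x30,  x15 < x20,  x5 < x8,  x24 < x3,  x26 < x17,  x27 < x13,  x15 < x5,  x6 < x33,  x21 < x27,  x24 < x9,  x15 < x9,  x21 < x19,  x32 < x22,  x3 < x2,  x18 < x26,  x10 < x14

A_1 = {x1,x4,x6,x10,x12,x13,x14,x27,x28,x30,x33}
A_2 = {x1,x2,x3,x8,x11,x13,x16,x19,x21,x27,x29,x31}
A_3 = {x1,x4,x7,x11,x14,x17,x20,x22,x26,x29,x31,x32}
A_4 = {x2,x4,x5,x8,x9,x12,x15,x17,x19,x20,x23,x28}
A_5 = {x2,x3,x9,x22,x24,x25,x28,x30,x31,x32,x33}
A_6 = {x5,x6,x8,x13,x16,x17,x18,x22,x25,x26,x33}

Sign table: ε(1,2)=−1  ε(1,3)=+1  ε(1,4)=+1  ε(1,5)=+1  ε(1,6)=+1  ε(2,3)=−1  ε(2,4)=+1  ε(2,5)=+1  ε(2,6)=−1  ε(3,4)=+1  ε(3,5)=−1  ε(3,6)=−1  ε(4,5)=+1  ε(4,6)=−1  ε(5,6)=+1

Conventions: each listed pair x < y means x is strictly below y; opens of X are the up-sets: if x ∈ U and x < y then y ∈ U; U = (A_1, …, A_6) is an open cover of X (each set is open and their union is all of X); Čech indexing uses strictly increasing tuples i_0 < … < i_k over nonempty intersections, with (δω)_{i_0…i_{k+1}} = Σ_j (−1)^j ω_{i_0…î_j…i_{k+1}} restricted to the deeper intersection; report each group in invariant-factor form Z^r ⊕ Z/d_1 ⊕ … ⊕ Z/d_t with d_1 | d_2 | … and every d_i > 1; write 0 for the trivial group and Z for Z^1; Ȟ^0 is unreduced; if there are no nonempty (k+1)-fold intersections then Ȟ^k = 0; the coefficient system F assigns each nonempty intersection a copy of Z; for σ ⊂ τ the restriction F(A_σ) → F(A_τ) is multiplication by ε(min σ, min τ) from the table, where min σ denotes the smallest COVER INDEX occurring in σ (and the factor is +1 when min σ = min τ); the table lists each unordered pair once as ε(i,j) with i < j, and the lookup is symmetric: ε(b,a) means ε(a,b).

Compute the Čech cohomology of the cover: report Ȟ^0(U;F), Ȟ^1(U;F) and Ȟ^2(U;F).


nerve simplices:
  A12={x1,x13,x27} A13={x1,x4,x14} A14={x4,x12,x28} A15={x28,x30,x33} A16={x6,x13,x33} A23={x1,x11,x29,x31} A24={x2,x8,x19} A25={x2,x3,x31} A26={x8,x13,x16} A34={x4,x17,x20} A35={x22,x31,x32} A36={x17,x22,x26} A45={x2,x9,x28} A46={x5,x8,x17} A56={x22,x25,x33}
  A123={x1} A126={x13} A134={x4} A145={x28} A156={x33} A235={x31} A245={x2} A246={x8} A346={x17} A356={x22}
C dims 6,15,10; δ0: rk 6, SNF 1^5·2; δ1: rk 9, SNF 1^9
degree 0: 6−6−0 = 0 → Ȟ^0 ≅ 0
degree 1: 15−9−6 = 0 plus torsion [2] → Ȟ^1 ≅ Z/2
degree 2: 10−0−9 = 1 → Ȟ^2 ≅ Z

Ȟ^0 = 0,  Ȟ^1 = Z/2,  Ȟ^2 = Z


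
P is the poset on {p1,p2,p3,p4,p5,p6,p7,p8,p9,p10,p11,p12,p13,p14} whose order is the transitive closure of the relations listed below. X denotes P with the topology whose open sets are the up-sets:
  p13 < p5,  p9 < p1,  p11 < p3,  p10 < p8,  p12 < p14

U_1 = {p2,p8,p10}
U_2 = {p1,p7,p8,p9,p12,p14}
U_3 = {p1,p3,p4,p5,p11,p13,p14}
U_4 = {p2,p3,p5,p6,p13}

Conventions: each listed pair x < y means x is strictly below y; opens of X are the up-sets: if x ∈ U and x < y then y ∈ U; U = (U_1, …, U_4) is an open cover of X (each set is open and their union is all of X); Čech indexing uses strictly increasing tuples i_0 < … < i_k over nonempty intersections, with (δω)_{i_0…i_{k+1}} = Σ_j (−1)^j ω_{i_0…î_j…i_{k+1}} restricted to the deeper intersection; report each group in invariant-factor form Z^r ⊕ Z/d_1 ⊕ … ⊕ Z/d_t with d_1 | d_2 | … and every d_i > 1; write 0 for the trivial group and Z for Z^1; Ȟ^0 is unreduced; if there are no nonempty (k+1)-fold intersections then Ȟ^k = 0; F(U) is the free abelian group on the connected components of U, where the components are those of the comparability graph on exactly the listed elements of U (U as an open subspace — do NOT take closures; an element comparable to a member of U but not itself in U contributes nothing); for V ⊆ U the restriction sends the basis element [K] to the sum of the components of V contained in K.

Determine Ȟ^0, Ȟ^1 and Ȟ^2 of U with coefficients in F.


nonempty intersections:
  U12={p8} U14={p2} U23={p1,p14} U34={p3,p5,p13}
components per intersection:
  U1: {p2} {p8,p10}
  U2: {p1,p9} {p7} {p8} {p12,p14}
  U3: {p1} {p3,p11} {p4} {p5,p13} {p14}
  U4: {p2} {p3} {p5,p13} {p6}
  U12: {p8}
  U14: {p2}
  U23: {p1} {p14}
  U34: {p3} {p5,p13}
C dims 15,6; δ0: rk 6, SNF 1^6
Ȟ^0: (15−6)−0=9 ⇒ Z^9
Ȟ^1: (6−0)−6=0 ⇒ 0
Ȟ^2: (0−0)−0=0 ⇒ 0

Ȟ^0(U;F) ≅ Z^9, Ȟ^1(U;F) ≅ 0 and Ȟ^2(U;F) ≅ 0


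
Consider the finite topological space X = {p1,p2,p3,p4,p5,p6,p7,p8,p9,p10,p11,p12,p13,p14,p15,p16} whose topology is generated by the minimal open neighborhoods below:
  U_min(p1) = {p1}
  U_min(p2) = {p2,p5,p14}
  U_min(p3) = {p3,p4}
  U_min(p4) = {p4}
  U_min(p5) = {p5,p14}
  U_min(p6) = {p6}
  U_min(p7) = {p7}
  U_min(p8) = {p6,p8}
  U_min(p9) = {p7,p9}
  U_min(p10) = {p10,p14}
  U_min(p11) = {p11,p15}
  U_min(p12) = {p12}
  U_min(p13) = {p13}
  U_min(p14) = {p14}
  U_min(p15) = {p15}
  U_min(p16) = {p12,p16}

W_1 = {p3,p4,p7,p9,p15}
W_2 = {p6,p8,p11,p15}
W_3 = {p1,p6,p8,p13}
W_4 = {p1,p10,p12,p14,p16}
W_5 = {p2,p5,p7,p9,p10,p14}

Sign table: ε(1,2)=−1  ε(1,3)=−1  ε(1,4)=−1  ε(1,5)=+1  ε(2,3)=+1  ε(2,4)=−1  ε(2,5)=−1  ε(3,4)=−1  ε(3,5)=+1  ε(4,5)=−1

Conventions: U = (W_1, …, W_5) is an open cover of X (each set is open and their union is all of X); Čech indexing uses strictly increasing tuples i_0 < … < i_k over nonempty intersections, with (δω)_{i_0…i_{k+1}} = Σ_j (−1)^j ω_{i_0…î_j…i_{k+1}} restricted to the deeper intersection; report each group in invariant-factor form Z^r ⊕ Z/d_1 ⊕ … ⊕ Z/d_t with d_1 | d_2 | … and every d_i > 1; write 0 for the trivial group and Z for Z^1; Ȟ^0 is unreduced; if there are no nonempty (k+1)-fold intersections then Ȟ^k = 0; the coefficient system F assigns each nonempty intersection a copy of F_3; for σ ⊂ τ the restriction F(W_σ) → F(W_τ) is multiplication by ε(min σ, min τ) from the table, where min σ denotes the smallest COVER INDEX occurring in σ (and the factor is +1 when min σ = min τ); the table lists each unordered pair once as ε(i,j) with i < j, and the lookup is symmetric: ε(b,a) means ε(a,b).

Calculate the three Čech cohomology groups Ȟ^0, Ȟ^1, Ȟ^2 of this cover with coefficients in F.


nerve simplices:
  W12={p15} W15={p7,p9} W23={p6,p8} W34={p1} W45={p10,p14}
C dims 5,5; δ0: rk_F3 5
degree 0: 5−5−0 = 0 → Ȟ^0 ≅ 0
degree 1: 5−0−5 = 0 → Ȟ^1 ≅ 0
degree 2: 0−0−0 = 0 → Ȟ^2 ≅ 0

Ȟ^0 ≅ 0,  Ȟ^1 ≅ 0,  Ȟ^2 ≅ 0


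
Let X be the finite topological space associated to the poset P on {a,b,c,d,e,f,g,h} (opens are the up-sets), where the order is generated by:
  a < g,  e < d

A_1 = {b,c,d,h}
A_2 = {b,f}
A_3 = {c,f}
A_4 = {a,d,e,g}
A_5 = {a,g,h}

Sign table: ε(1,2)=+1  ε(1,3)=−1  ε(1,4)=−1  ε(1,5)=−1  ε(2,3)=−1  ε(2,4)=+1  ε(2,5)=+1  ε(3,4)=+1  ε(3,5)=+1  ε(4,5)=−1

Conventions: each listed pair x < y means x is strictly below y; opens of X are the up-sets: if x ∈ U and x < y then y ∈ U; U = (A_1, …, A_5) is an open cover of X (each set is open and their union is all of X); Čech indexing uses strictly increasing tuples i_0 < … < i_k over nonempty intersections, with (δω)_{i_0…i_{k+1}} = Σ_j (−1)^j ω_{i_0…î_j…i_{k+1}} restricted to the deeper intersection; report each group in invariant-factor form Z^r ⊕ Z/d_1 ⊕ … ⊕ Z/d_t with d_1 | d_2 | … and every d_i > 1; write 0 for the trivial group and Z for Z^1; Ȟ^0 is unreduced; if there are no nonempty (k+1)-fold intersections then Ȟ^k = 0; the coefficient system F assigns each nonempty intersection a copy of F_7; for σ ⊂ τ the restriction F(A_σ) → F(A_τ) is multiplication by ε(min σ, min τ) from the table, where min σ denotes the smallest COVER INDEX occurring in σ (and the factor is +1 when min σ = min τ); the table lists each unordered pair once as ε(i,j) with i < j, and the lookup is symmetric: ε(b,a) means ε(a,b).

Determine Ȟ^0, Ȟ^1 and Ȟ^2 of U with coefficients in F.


Ȟ^0 = 0, Ȟ^1 = Z/7, Ȟ^2 = 0

cover nerve:
  A12={b} A13={c} A14={d} A15={h} A23={f} A45={a,g}
C dims 5,6; δ0: rk_F7 5
Ȟ^0: (5−5)−0=0 ⇒ 0
Ȟ^1: (6−0)−5=1 ⇒ Z/7
Ȟ^2: (0−0)−0=0 ⇒ 0


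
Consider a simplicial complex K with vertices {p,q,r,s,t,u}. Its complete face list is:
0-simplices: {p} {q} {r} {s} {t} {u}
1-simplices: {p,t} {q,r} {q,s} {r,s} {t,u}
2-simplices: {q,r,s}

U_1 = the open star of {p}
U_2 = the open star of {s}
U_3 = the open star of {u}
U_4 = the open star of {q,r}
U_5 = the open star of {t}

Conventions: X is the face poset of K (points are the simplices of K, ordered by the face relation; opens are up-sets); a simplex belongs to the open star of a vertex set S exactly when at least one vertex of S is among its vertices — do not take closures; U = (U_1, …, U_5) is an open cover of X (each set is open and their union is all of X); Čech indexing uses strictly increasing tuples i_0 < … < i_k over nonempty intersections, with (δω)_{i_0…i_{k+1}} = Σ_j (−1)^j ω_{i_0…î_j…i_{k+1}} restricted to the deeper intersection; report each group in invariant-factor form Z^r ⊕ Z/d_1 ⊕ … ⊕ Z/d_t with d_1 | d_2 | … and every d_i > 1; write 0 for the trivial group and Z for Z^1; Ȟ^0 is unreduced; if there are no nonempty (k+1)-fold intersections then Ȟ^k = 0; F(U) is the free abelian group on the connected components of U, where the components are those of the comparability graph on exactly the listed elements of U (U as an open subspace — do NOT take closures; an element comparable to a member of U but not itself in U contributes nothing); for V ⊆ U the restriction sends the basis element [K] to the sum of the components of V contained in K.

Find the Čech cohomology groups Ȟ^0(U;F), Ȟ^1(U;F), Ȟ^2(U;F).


nerve simplices:
  U1={{p},{p,t}} U2={{s},{q,s},{r,s},{q,r,s}} U3={{u},{t,u}} U4={{q},{r},{q,r},{q,s},{r,s},{q,r,s}} U5={{t},{p,t},{t,u}}
  U15={{p,t}} U24={{q,s},{r,s},{q,r,s}} U35={{t,u}}
components per intersection:
  U1: {{p},{p,t}}
  U2: {{s},{q,s},{r,s},{q,r,s}}
  U3: {{u},{t,u}}
  U4: {{q},{r},{q,r},{q,s},{r,s},{q,r,s}}
  U5: {{t},{p,t},{t,u}}
  U15: {{p,t}}
  U24: {{q,s},{r,s},{q,r,s}}
  U35: {{t,u}}
C dims 5,3; δ0: rk 3, SNF 1^3
degree 0: 5−3−0 = 2 → Ȟ^0 ≅ Z^2
degree 1: 3−0−3 = 0 → Ȟ^1 ≅ 0
degree 2: 0−0−0 = 0 → Ȟ^2 ≅ 0

Ȟ^0(U;F) ≅ Z^2; Ȟ^1(U;F) ≅ 0; Ȟ^2(U;F) ≅ 0


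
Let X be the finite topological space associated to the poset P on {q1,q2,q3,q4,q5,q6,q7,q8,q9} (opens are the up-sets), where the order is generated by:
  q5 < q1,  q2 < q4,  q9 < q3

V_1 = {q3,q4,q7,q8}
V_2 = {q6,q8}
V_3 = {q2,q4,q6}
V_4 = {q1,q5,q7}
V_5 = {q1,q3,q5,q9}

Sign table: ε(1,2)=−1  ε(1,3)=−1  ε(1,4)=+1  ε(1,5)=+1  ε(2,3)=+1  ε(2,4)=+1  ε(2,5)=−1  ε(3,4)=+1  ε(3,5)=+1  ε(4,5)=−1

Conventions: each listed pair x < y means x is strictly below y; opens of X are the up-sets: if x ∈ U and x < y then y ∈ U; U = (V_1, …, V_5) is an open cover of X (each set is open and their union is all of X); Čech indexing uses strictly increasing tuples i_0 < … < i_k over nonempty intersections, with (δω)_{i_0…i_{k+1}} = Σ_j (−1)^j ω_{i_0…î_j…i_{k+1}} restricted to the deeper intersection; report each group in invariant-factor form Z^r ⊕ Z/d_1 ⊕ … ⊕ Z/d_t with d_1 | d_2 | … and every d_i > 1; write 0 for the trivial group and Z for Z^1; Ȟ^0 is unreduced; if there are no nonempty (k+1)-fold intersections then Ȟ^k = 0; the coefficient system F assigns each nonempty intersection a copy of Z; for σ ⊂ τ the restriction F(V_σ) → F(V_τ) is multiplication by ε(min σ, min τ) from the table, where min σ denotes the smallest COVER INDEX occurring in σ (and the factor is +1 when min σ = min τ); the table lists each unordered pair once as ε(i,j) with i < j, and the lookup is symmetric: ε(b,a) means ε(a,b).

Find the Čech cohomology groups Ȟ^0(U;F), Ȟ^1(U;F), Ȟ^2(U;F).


intersection data:
  V12={q8} V13={q4} V14={q7} V15={q3} V23={q6} V45={q1,q5}
C dims 5,6; δ0: rk 5, SNF 1^4·2
Ȟ^0 = (5 − 5) − 0 = 0, so Ȟ^0 ≅ 0
Ȟ^1 = (6 − 0) − 5 = 1 plus torsion [2], so Ȟ^1 ≅ Z ⊕ Z/2
Ȟ^2 = (0 − 0) − 0 = 0, so Ȟ^2 ≅ 0

Ȟ^0 ≅ 0, Ȟ^1 ≅ Z ⊕ Z/2 and Ȟ^2 ≅ 0


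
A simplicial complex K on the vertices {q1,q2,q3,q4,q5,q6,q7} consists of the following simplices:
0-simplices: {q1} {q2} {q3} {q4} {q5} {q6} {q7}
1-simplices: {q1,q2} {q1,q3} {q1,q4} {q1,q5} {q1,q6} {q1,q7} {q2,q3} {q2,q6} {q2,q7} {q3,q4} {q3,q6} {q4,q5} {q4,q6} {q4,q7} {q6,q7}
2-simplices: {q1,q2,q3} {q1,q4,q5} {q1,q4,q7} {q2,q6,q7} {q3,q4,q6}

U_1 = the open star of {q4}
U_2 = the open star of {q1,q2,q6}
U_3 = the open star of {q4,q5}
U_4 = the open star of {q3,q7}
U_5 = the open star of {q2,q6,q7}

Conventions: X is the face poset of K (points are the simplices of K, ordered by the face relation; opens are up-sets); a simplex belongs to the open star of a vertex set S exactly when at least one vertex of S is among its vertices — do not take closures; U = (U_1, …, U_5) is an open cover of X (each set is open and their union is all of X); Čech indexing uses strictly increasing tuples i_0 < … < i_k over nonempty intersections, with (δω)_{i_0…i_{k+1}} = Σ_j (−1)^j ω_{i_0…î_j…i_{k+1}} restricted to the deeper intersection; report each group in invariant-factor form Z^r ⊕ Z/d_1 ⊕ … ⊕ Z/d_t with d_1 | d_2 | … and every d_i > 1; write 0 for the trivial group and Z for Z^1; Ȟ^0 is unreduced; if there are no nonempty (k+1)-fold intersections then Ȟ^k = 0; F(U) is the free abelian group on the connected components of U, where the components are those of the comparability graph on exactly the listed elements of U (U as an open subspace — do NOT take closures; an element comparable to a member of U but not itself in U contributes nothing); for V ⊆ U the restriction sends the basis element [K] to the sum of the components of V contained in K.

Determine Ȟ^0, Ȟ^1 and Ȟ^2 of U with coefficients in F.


nerve simplices:
  U1={{q4},{q1,q4},{q3,q4},{q4,q5},{q4,q6},{q4,q7},{q1,q4,q5},{q1,q4,q7},{q3,q4,q6}} U2={{q1},{q2},{q6},{q1,q2},{q1,q3},{q1,q4},{q1,q5},{q1,q6},{q1,q7},{q2,q3},{q2,q6},{q2,q7},{q3,q6},{q4,q6},{q6,q7},{q1,q2,q3},{q1,q4,q5},{q1,q4,q7},{q2,q6,q7},{q3,q4,q6}} U3={{q4},{q5},{q1,q4},{q1,q5},{q3,q4},{q4,q5},{q4,q6},{q4,q7},{q1,q4,q5},{q1,q4,q7},{q3,q4,q6}} U4={{q3},{q7},{q1,q3},{q1,q7},{q2,q3},{q2,q7},{q3,q4},{q3,q6},{q4,q7},{q6,q7},{q1,q2,q3},{q1,q4,q7},{q2,q6,q7},{q3,q4,q6}} U5={{q2},{q6},{q7},{q1,q2},{q1,q6},{q1,q7},{q2,q3},{q2,q6},{q2,q7},{q3,q6},{q4,q6},{q4,q7},{q6,q7},{q1,q2,q3},{q1,q4,q7},{q2,q6,q7},{q3,q4,q6}}
  U12={{q1,q4},{q4,q6},{q1,q4,q5},{q1,q4,q7},{q3,q4,q6}} U13={{q4},{q1,q4},{q3,q4},{q4,q5},{q4,q6},{q4,q7},{q1,q4,q5},{q1,q4,q7},{q3,q4,q6}} U14={{q3,q4},{q4,q7},{q1,q4,q7},{q3,q4,q6}} U15={{q4,q6},{q4,q7},{q1,q4,q7},{q3,q4,q6}} U23={{q1,q4},{q1,q5},{q4,q6},{q1,q4,q5},{q1,q4,q7},{q3,q4,q6}} U24={{q1,q3},{q1,q7},{q2,q3},{q2,q7},{q3,q6},{q6,q7},{q1,q2,q3},{q1,q4,q7},{q2,q6,q7},{q3,q4,q6}} U25={{q2},{q6},{q1,q2},{q1,q6},{q1,q7},{q2,q3},{q2,q6},{q2,q7},{q3,q6},{q4,q6},{q6,q7},{q1,q2,q3},{q1,q4,q7},{q2,q6,q7},{q3,q4,q6}} U34={{q3,q4},{q4,q7},{q1,q4,q7},{q3,q4,q6}} U35={{q4,q6},{q4,q7},{q1,q4,q7},{q3,q4,q6}} U45={{q7},{q1,q7},{q2,q3},{q2,q7},{q3,q6},{q4,q7},{q6,q7},{q1,q2,q3},{q1,q4,q7},{q2,q6,q7},{q3,q4,q6}}
  U123={{q1,q4},{q4,q6},{q1,q4,q5},{q1,q4,q7},{q3,q4,q6}} U124={{q1,q4,q7},{q3,q4,q6}} U125={{q4,q6},{q1,q4,q7},{q3,q4,q6}} U134={{q3,q4},{q4,q7},{q1,q4,q7},{q3,q4,q6}} U135={{q4,q6},{q4,q7},{q1,q4,q7},{q3,q4,q6}} U145={{q4,q7},{q1,q4,q7},{q3,q4,q6}} U234={{q1,q4,q7},{q3,q4,q6}} U235={{q4,q6},{q1,q4,q7},{q3,q4,q6}} U245={{q1,q7},{q2,q3},{q2,q7},{q3,q6},{q6,q7},{q1,q2,q3},{q1,q4,q7},{q2,q6,q7},{q3,q4,q6}} U345={{q4,q7},{q1,q4,q7},{q3,q4,q6}}
  U1234={{q1,q4,q7},{q3,q4,q6}} U1235={{q4,q6},{q1,q4,q7},{q3,q4,q6}} U1245={{q1,q4,q7},{q3,q4,q6}} U1345={{q4,q7},{q1,q4,q7},{q3,q4,q6}} U2345={{q1,q4,q7},{q3,q4,q6}}
  U12345={{q1,q4,q7},{q3,q4,q6}}
components per intersection:
  U1: {{q4},{q1,q4},{q3,q4},{q4,q5},{q4,q6},{q4,q7},{q1,q4,q5},{q1,q4,q7},{q3,q4,q6}}
  U2: {{q1},{q2},{q6},{q1,q2},{q1,q3},{q1,q4},{q1,q5},{q1,q6},{q1,q7},{q2,q3},{q2,q6},{q2,q7},{q3,q6},{q4,q6},{q6,q7},{q1,q2,q3},{q1,q4,q5},{q1,q4,q7},{q2,q6,q7},{q3,q4,q6}}
  U3: {{q4},{q5},{q1,q4},{q1,q5},{q3,q4},{q4,q5},{q4,q6},{q4,q7},{q1,q4,q5},{q1,q4,q7},{q3,q4,q6}}
  U4: {{q3},{q1,q3},{q2,q3},{q3,q4},{q3,q6},{q1,q2,q3},{q3,q4,q6}} {{q7},{q1,q7},{q2,q7},{q4,q7},{q6,q7},{q1,q4,q7},{q2,q6,q7}}
  U5: {{q2},{q6},{q7},{q1,q2},{q1,q6},{q1,q7},{q2,q3},{q2,q6},{q2,q7},{q3,q6},{q4,q6},{q4,q7},{q6,q7},{q1,q2,q3},{q1,q4,q7},{q2,q6,q7},{q3,q4,q6}}
  U12: {{q1,q4},{q1,q4,q5},{q1,q4,q7}} {{q4,q6},{q3,q4,q6}}
  U13: {{q4},{q1,q4},{q3,q4},{q4,q5},{q4,q6},{q4,q7},{q1,q4,q5},{q1,q4,q7},{q3,q4,q6}}
  U14: {{q3,q4},{q3,q4,q6}} {{q4,q7},{q1,q4,q7}}
  U15: {{q4,q6},{q3,q4,q6}} {{q4,q7},{q1,q4,q7}}
  U23: {{q1,q4},{q1,q5},{q1,q4,q5},{q1,q4,q7}} {{q4,q6},{q3,q4,q6}}
  U24: {{q1,q3},{q2,q3},{q1,q2,q3}} {{q1,q7},{q1,q4,q7}} {{q2,q7},{q6,q7},{q2,q6,q7}} {{q3,q6},{q3,q4,q6}}
  U25: {{q2},{q6},{q1,q2},{q1,q6},{q2,q3},{q2,q6},{q2,q7},{q3,q6},{q4,q6},{q6,q7},{q1,q2,q3},{q2,q6,q7},{q3,q4,q6}} {{q1,q7},{q1,q4,q7}}
  U34: {{q3,q4},{q3,q4,q6}} {{q4,q7},{q1,q4,q7}}
  U35: {{q4,q6},{q3,q4,q6}} {{q4,q7},{q1,q4,q7}}
  U45: {{q7},{q1,q7},{q2,q7},{q4,q7},{q6,q7},{q1,q4,q7},{q2,q6,q7}} {{q2,q3},{q1,q2,q3}} {{q3,q6},{q3,q4,q6}}
  U123: {{q1,q4},{q1,q4,q5},{q1,q4,q7}} {{q4,q6},{q3,q4,q6}}
  U124: {{q1,q4,q7}} {{q3,q4,q6}}
  U125: {{q4,q6},{q3,q4,q6}} {{q1,q4,q7}}
  U134: {{q3,q4},{q3,q4,q6}} {{q4,q7},{q1,q4,q7}}
  U135: {{q4,q6},{q3,q4,q6}} {{q4,q7},{q1,q4,q7}}
  U145: {{q4,q7},{q1,q4,q7}} {{q3,q4,q6}}
  U234: {{q1,q4,q7}} {{q3,q4,q6}}
  U235: {{q4,q6},{q3,q4,q6}} {{q1,q4,q7}}
  U245: {{q1,q7},{q1,q4,q7}} {{q2,q3},{q1,q2,q3}} {{q2,q7},{q6,q7},{q2,q6,q7}} {{q3,q6},{q3,q4,q6}}
  U345: {{q4,q7},{q1,q4,q7}} {{q3,q4,q6}}
  U1234: {{q1,q4,q7}} {{q3,q4,q6}}
  U1235: {{q4,q6},{q3,q4,q6}} {{q1,q4,q7}}
  U1245: {{q1,q4,q7}} {{q3,q4,q6}}
  U1345: {{q4,q7},{q1,q4,q7}} {{q3,q4,q6}}
  U2345: {{q1,q4,q7}} {{q3,q4,q6}}
  U12345: {{q1,q4,q7}} {{q3,q4,q6}}
C dims 6,22,22,10; δ0: rk 5, SNF 1^5; δ1: rk 14, SNF 1^14; δ2: rk 8, SNF 1^8
degree 0: 6−5−0 = 1 → Ȟ^0 ≅ Z
degree 1: 22−14−5 = 3 → Ȟ^1 ≅ Z^3
degree 2: 22−8−14 = 0 → Ȟ^2 ≅ 0

Ȟ^0(U;F) ≅ Z, Ȟ^1(U;F) ≅ Z^3, Ȟ^2(U;F) ≅ 0


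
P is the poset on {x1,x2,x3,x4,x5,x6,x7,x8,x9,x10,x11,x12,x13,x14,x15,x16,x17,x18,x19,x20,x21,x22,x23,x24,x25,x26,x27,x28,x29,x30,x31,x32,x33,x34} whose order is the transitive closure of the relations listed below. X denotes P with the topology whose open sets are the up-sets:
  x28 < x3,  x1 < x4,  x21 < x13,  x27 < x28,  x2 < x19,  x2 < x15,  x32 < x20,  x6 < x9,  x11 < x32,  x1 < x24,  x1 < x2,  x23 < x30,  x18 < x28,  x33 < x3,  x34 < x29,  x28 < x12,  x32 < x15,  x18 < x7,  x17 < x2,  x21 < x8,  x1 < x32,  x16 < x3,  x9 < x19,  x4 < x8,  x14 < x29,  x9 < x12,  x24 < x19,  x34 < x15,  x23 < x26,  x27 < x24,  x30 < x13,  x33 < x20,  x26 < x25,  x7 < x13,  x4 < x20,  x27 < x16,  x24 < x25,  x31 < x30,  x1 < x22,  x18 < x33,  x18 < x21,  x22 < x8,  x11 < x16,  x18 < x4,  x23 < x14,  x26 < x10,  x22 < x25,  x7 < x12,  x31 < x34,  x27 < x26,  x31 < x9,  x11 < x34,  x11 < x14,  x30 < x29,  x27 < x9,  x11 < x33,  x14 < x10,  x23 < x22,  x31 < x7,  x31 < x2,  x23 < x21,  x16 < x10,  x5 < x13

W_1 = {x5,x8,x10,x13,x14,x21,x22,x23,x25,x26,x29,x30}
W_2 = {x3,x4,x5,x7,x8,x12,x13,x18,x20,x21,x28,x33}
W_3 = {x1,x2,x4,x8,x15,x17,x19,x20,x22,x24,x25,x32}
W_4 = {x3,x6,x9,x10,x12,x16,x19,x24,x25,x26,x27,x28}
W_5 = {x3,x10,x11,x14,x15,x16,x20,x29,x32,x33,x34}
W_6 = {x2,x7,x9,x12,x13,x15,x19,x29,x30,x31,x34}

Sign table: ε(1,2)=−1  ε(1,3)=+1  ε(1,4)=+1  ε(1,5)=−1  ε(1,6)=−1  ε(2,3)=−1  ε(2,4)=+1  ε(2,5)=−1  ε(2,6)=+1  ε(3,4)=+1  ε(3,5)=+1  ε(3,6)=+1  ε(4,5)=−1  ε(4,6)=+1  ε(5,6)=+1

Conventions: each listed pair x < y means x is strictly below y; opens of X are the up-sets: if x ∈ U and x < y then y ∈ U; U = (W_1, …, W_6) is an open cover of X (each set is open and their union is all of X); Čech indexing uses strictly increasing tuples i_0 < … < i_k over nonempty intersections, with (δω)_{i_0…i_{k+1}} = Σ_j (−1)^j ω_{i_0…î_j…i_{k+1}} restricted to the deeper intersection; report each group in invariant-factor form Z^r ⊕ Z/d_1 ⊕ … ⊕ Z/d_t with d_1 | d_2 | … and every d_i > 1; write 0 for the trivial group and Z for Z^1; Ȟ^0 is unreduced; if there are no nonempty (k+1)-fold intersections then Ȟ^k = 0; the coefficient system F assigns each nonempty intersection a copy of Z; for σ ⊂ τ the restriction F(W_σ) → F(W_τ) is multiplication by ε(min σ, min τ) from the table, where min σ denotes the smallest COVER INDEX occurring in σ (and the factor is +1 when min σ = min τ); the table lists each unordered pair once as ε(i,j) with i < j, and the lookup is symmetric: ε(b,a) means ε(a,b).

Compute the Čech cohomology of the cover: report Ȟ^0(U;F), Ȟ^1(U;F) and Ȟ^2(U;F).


Ȟ^0 = 0,  Ȟ^1 = Z/2,  Ȟ^2 = Z

intersection data:
  W12={x5,x8,x13,x21} W13={x8,x22,x25} W14={x10,x25,x26} W15={x10,x14,x29} W16={x13,x29,x30} W23={x4,x8,x20} W24={x3,x12,x28} W25={x3,x20,x33} W26={x7,x12,x13} W34={x19,x24,x25} W35={x15,x20,x32} W36={x2,x15,x19} W45={x3,x10,x16} W46={x9,x12,x19} W56={x15,x29,x34}
  W123={x8} W126={x13} W134={x25} W145={x10} W156={x29} W235={x20} W245={x3} W246={x12} W346={x19} W356={x15}
C dims 6,15,10; δ0: rk 6, SNF 1^5·2; δ1: rk 9, SNF 1^9
Ȟ^0 = (6 − 6) − 0 = 0, so Ȟ^0 ≅ 0
Ȟ^1 = (15 − 9) − 6 = 0 plus torsion [2], so Ȟ^1 ≅ Z/2
Ȟ^2 = (10 − 0) − 9 = 1, so Ȟ^2 ≅ Z


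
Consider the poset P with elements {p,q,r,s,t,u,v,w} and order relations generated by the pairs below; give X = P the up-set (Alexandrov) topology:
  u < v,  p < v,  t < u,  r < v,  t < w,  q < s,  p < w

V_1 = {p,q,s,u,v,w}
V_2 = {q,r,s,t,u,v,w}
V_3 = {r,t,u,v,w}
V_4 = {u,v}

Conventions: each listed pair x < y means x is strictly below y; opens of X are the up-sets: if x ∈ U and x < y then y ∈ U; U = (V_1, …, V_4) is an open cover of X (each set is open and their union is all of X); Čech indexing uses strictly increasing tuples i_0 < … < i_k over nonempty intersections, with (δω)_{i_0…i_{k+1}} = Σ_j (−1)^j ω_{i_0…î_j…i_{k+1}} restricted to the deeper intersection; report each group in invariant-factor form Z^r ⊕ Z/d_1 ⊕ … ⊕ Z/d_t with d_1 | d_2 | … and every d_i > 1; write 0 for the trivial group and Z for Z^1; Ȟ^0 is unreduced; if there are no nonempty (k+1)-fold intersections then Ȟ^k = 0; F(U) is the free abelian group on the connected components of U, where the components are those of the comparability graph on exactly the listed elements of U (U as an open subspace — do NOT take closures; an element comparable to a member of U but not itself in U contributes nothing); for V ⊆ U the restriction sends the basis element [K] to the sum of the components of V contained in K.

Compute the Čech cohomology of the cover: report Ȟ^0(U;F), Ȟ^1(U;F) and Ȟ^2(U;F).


Ȟ^0 ≅ Z^2, Ȟ^1 ≅ Z, Ȟ^2 ≅ 0

nerve of the cover:
  V12={q,s,u,v,w} V13={u,v,w} V14={u,v} V23={r,t,u,v,w} V24={u,v} V34={u,v}
  V123={u,v,w} V124={u,v} V134={u,v} V234={u,v}
  V1234={u,v}
components per intersection:
  V1: {p,u,v,w} {q,s}
  V2: {q,s} {r,t,u,v,w}
  V3: {r,t,u,v,w}
  V4: {u,v}
  V12: {q,s} {u,v} {w}
  V13: {u,v} {w}
  V14: {u,v}
  V23: {r,t,u,v,w}
  V24: {u,v}
  V34: {u,v}
  V123: {u,v} {w}
  V124: {u,v}
  V134: {u,v}
  V234: {u,v}
  V1234: {u,v}
C dims 6,9,5,1; δ0: rk 4, SNF 1^4; δ1: rk 4, SNF 1^4; δ2: rk 1, SNF 1^1
Ȟ^0 = (6 − 4) − 0 = 2, so Ȟ^0 ≅ Z^2
Ȟ^1 = (9 − 4) − 4 = 1, so Ȟ^1 ≅ Z
Ȟ^2 = (5 − 1) − 4 = 0, so Ȟ^2 ≅ 0


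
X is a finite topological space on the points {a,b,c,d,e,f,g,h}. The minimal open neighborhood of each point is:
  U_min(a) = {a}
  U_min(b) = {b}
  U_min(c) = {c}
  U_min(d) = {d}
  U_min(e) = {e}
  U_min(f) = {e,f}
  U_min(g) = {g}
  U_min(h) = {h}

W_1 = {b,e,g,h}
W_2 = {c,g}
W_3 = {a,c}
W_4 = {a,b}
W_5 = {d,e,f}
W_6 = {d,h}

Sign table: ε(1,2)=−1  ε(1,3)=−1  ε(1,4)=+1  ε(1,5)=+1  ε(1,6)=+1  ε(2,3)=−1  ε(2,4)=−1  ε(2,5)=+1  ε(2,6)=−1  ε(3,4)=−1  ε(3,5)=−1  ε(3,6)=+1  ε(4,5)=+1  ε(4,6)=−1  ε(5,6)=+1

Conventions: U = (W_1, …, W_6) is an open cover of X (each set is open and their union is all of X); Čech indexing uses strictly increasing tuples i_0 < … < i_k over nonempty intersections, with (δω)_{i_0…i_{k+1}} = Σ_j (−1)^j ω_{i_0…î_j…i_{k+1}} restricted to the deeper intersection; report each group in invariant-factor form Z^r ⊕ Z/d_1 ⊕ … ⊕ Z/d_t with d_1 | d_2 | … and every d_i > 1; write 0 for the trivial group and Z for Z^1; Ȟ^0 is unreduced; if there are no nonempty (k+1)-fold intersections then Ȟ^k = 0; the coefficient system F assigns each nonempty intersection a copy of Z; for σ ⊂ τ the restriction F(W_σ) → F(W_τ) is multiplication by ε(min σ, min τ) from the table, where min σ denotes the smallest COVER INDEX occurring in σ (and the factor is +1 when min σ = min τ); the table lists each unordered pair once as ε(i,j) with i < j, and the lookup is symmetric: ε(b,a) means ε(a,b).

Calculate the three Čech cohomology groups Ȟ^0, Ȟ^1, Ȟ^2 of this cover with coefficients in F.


nerve simplices:
  W12={g} W14={b} W15={e} W16={h} W23={c} W34={a} W56={d}
C dims 6,7; δ0: rk 6, SNF 1^5·2
degree 0: 6−6−0 = 0 → Ȟ^0 ≅ 0
degree 1: 7−0−6 = 1 plus torsion [2] → Ȟ^1 ≅ Z ⊕ Z/2
degree 2: 0−0−0 = 0 → Ȟ^2 ≅ 0

Ȟ^0(U;F) ≅ 0; Ȟ^1(U;F) ≅ Z ⊕ Z/2; Ȟ^2(U;F) ≅ 0


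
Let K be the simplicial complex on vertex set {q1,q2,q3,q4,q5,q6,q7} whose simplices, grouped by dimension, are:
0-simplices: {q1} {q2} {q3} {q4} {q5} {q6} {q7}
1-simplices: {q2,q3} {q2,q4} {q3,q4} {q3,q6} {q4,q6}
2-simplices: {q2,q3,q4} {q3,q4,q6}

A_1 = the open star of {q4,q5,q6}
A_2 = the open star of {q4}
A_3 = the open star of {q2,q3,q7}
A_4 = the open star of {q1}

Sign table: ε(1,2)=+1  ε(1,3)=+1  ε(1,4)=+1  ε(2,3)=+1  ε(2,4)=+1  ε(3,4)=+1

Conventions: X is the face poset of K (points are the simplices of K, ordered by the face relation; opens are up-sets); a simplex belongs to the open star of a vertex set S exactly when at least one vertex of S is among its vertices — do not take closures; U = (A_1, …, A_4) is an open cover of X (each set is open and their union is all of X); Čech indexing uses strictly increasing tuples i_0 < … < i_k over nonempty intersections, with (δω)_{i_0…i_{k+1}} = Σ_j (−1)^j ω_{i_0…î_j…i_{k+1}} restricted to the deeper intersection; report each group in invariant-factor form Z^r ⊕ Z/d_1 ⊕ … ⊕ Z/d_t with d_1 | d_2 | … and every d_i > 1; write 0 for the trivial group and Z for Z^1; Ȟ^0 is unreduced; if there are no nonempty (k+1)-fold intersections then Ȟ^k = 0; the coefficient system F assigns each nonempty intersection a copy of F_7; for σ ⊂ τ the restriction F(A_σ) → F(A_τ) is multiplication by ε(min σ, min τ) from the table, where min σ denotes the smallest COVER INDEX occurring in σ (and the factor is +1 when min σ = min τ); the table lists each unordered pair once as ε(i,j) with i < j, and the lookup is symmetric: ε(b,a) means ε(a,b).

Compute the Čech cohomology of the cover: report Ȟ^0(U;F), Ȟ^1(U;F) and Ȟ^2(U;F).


nonempty intersections:
  A1={{q4},{q5},{q6},{q2,q4},{q3,q4},{q3,q6},{q4,q6},{q2,q3,q4},{q3,q4,q6}} A2={{q4},{q2,q4},{q3,q4},{q4,q6},{q2,q3,q4},{q3,q4,q6}} A3={{q2},{q3},{q7},{q2,q3},{q2,q4},{q3,q4},{q3,q6},{q2,q3,q4},{q3,q4,q6}} A4={{q1}}
  A12={{q4},{q2,q4},{q3,q4},{q4,q6},{q2,q3,q4},{q3,q4,q6}} A13={{q2,q4},{q3,q4},{q3,q6},{q2,q3,q4},{q3,q4,q6}} A23={{q2,q4},{q3,q4},{q2,q3,q4},{q3,q4,q6}}
  A123={{q2,q4},{q3,q4},{q2,q3,q4},{q3,q4,q6}}
C dims 4,3,1; δ0: rk_F7 2; δ1: rk_F7 1
Ȟ^0: (4−2)−0=2 ⇒ Z/7 ⊕ Z/7
Ȟ^1: (3−1)−2=0 ⇒ 0
Ȟ^2: (1−0)−1=0 ⇒ 0

Ȟ^0(U;F) ≅ Z/7 ⊕ Z/7, Ȟ^1(U;F) ≅ 0, Ȟ^2(U;F) ≅ 0


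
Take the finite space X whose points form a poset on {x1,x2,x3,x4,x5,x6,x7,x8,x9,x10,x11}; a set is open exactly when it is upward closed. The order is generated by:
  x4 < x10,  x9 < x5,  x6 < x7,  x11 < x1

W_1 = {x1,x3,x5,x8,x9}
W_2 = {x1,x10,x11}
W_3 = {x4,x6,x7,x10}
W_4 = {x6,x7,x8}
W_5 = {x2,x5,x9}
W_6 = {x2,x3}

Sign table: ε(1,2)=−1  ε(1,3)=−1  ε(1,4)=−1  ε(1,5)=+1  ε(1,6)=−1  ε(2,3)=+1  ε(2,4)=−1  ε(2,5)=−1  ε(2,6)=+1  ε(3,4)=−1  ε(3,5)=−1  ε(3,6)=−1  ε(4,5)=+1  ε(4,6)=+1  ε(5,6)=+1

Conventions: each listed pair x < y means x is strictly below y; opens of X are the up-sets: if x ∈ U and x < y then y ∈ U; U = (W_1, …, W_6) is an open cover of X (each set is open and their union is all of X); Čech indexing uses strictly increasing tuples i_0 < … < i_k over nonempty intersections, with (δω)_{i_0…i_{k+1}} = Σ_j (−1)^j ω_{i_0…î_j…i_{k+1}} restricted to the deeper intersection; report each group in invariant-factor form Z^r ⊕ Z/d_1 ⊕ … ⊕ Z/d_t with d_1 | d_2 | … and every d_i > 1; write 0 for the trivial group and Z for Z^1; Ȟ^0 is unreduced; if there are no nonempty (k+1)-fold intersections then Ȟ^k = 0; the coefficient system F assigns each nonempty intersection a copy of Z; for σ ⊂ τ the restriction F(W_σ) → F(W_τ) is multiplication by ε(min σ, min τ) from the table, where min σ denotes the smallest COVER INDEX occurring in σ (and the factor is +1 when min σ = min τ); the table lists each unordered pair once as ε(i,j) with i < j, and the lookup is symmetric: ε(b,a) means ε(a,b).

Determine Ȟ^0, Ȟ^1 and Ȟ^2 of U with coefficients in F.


Ȟ^0 ≅ 0, Ȟ^1 ≅ Z ⊕ Z/2, Ȟ^2 ≅ 0

nerve simplices:
  W12={x1} W14={x8} W15={x5,x9} W16={x3} W23={x10} W34={x6,x7} W56={x2}
C dims 6,7; δ0: rk 6, SNF 1^5·2
degree 0: 6−6−0 = 0 → Ȟ^0 ≅ 0
degree 1: 7−0−6 = 1 plus torsion [2] → Ȟ^1 ≅ Z ⊕ Z/2
degree 2: 0−0−0 = 0 → Ȟ^2 ≅ 0


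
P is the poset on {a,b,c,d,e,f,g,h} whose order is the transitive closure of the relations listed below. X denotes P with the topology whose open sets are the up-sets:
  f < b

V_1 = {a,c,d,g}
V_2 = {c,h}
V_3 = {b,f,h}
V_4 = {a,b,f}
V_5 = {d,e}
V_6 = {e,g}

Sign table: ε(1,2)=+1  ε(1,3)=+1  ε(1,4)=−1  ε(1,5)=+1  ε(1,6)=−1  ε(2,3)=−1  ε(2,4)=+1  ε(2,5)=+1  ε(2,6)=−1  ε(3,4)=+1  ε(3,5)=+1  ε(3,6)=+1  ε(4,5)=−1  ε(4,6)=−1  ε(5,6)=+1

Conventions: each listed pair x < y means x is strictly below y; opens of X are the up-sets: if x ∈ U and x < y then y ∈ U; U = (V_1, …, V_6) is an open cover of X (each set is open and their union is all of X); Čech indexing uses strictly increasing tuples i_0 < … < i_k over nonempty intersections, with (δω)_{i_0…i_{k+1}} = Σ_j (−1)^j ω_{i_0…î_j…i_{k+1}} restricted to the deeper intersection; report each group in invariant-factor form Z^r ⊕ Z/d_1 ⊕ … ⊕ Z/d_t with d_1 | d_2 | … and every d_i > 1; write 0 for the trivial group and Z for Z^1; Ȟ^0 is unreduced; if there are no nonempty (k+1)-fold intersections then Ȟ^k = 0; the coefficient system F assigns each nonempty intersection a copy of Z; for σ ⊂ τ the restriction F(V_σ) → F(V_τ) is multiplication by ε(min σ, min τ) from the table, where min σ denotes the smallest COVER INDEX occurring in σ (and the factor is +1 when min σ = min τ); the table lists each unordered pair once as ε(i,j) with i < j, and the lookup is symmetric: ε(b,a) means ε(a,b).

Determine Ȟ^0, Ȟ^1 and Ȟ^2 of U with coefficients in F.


Ȟ^0 ≅ 0, Ȟ^1 ≅ Z ⊕ Z/2, Ȟ^2 ≅ 0

intersection data:
  V12={c} V14={a} V15={d} V16={g} V23={h} V34={b,f} V56={e}
C dims 6,7; δ0: rk 6, SNF 1^5·2
Ȟ^0 = (6 − 6) − 0 = 0, so Ȟ^0 ≅ 0
Ȟ^1 = (7 − 0) − 6 = 1 plus torsion [2], so Ȟ^1 ≅ Z ⊕ Z/2
Ȟ^2 = (0 − 0) − 0 = 0, so Ȟ^2 ≅ 0


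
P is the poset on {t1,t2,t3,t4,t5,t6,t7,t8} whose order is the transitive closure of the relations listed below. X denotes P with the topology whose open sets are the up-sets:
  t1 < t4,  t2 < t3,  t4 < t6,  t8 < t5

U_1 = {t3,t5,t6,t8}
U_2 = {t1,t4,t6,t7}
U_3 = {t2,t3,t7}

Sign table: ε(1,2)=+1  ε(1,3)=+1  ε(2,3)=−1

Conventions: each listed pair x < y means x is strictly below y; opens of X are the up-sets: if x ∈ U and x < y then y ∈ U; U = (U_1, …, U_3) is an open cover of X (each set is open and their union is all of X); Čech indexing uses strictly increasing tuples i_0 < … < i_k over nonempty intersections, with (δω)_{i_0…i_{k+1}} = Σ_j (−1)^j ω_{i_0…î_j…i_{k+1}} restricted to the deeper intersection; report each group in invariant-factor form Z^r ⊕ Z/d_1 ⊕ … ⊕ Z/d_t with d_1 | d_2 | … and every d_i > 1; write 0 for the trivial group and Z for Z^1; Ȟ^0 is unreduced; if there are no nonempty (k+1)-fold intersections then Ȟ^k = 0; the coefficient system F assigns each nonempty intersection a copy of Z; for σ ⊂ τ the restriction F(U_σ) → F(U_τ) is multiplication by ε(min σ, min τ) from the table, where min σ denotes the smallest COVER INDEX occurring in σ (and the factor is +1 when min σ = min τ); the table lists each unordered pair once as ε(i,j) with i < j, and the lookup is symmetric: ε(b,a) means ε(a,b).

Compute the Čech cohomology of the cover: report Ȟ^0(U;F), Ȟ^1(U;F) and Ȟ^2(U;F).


Ȟ^0 = 0, Ȟ^1 = Z/2, Ȟ^2 = 0

nerve simplices:
  U12={t6} U13={t3} U23={t7}
C dims 3,3; δ0: rk 3, SNF 1^2·2
degree 0: 3−3−0 = 0 → Ȟ^0 ≅ 0
degree 1: 3−0−3 = 0 plus torsion [2] → Ȟ^1 ≅ Z/2
degree 2: 0−0−0 = 0 → Ȟ^2 ≅ 0


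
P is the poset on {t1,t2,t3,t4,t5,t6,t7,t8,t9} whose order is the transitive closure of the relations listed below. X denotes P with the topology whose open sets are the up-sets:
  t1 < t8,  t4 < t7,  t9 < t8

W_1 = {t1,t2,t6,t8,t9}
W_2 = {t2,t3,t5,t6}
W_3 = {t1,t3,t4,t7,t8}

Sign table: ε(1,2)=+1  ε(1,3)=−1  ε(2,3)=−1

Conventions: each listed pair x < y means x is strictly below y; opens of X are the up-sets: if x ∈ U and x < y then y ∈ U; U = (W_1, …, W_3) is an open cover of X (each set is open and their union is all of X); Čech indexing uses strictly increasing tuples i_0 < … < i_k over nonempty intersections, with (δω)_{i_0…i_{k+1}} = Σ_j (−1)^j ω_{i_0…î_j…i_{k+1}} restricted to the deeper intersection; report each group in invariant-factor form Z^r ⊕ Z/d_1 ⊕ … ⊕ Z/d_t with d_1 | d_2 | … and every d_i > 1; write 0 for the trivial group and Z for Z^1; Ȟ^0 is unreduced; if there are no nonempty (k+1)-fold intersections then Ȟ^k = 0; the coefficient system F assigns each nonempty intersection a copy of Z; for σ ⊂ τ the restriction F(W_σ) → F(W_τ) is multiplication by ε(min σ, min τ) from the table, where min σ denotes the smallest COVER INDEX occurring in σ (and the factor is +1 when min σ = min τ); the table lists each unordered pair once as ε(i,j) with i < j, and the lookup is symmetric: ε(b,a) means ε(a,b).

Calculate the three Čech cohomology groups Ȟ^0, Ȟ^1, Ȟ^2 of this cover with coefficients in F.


intersection data:
  W12={t2,t6} W13={t1,t8} W23={t3}
C dims 3,3; δ0: rk 2, SNF 1^2
Ȟ^0 = (3 − 2) − 0 = 1, so Ȟ^0 ≅ Z
Ȟ^1 = (3 − 0) − 2 = 1, so Ȟ^1 ≅ Z
Ȟ^2 = (0 − 0) − 0 = 0, so Ȟ^2 ≅ 0

Ȟ^0(U;F) ≅ Z, Ȟ^1(U;F) ≅ Z, Ȟ^2(U;F) ≅ 0


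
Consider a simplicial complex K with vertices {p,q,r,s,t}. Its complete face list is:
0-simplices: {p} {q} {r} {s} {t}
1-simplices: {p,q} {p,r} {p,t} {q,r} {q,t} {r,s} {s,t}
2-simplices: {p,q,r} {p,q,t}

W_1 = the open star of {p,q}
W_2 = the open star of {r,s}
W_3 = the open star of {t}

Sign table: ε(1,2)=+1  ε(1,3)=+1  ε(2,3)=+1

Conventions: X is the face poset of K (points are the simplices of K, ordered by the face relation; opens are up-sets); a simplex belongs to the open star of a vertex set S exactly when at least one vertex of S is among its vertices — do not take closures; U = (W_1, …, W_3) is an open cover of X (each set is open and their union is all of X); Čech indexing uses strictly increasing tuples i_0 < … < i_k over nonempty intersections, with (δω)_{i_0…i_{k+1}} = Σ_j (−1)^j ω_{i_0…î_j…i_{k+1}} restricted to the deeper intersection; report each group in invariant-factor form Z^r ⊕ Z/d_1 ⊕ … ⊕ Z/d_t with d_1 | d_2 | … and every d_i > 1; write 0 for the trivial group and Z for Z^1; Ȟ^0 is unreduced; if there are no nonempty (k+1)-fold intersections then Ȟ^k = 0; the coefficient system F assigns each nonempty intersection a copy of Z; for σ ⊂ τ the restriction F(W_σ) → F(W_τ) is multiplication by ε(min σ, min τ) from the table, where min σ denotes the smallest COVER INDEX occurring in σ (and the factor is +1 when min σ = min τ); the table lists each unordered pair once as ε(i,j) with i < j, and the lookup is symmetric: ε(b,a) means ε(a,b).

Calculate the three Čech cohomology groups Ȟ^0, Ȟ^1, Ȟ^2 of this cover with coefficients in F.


Ȟ^0 ≅ Z, Ȟ^1 ≅ Z, Ȟ^2 ≅ 0

cover nerve:
  W1={{p},{q},{p,q},{p,r},{p,t},{q,r},{q,t},{p,q,r},{p,q,t}} W2={{r},{s},{p,r},{q,r},{r,s},{s,t},{p,q,r}} W3={{t},{p,t},{q,t},{s,t},{p,q,t}}
  W12={{p,r},{q,r},{p,q,r}} W13={{p,t},{q,t},{p,q,t}} W23={{s,t}}
C dims 3,3; δ0: rk 2, SNF 1^2
Ȟ^0: (3−2)−0=1 ⇒ Z
Ȟ^1: (3−0)−2=1 ⇒ Z
Ȟ^2: (0−0)−0=0 ⇒ 0


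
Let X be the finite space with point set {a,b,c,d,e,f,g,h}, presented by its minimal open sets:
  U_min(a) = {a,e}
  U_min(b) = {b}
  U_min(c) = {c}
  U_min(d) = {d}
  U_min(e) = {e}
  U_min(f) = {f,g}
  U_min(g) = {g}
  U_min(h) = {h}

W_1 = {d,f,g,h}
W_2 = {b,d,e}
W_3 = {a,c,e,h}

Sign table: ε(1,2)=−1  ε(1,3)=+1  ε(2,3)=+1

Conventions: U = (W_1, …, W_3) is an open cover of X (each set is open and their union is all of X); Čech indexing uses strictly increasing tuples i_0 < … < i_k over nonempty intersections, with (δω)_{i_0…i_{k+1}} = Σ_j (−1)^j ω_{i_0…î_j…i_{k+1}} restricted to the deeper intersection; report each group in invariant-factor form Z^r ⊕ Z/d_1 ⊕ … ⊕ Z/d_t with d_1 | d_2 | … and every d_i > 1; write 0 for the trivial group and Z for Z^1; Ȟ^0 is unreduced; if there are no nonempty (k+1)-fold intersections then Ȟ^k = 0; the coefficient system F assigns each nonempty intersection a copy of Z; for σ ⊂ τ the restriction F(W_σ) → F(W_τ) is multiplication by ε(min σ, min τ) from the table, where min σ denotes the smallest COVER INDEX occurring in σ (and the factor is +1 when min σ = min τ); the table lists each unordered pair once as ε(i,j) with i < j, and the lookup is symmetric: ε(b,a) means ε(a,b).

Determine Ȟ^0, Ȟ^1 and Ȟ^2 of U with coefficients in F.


nonempty overlaps:
  W12={d} W13={h} W23={e}
C dims 3,3; δ0: rk 3, SNF 1^2·2
degree 0: 3−3−0 = 0 → Ȟ^0 ≅ 0
degree 1: 3−0−3 = 0 plus torsion [2] → Ȟ^1 ≅ Z/2
degree 2: 0−0−0 = 0 → Ȟ^2 ≅ 0

Ȟ^0 ≅ 0; Ȟ^1 ≅ Z/2; Ȟ^2 ≅ 0
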